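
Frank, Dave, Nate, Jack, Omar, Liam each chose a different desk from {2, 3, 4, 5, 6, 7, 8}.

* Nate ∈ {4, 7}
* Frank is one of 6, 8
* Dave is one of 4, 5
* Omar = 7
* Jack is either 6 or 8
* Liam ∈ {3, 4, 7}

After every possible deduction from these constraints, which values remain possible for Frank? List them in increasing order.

Omar's domain is down to {7}, so Omar = 7. So Nate, Liam can't be 7.
Nate has just one choice, so Nate = 4. Strike 4 from Dave, Liam.
Liam must be 3 (only option left).
Dave's domain is down to {5}, so Dave = 5.
No further eliminations apply; Frank can still be any of 6, 8.

6, 8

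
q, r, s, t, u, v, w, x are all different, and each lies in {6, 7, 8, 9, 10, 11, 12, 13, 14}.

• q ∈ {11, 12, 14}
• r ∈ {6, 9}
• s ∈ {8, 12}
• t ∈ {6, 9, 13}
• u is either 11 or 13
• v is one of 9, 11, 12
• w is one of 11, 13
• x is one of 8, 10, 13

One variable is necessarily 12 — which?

The 8 variables together cover exactly {6, 8, 9, 10, 11, 12, 13, 14} — 8 values for 8 variables — and 10 appears only in x's list, so x = 10.
The 7 still-open variables together cover exactly {6, 8, 9, 11, 12, 13, 14} — 7 values for 7 variables — and 8 appears only in s's list, so s = 8.
The 6 still-open variables together cover exactly {6, 9, 11, 12, 13, 14} — 6 values for 6 variables — and 14 appears only in q's list, so q = 14.
Among the 5 still-open variables, 12 fits only v (and all 5 values in {6, 9, 11, 12, 13} must be used), so v = 12.

v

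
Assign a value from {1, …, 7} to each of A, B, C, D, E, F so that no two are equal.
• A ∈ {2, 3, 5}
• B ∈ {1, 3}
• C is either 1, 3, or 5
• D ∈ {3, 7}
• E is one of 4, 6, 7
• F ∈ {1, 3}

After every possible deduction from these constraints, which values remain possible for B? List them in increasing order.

The 2 variables B and F are confined to {1, 3}, which locks those values in; drop them from A, C, D.
That leaves C = 5. Remove 5 from A.
D has just one choice, so D = 7. Eliminate 7 elsewhere: E.
A must be 2 (only option left).
No further eliminations apply; B can still be any of 1, 3.

1, 3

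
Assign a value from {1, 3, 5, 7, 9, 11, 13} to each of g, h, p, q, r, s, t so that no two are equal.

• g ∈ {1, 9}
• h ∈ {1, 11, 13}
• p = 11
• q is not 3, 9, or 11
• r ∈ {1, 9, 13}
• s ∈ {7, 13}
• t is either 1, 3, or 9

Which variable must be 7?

s

p has just one choice, so p = 11. Remove 11 from h.
Among the 6 still-open variables, 3 fits only t (and all 6 values in {1, 3, 5, 7, 9, 13} must be used), so t = 3.
The 5 still-open variables together cover exactly {1, 5, 7, 9, 13} — 5 values for 5 variables — and 5 appears only in q's list, so q = 5.
Among the 4 still-open variables, 7 fits only s (and all 4 values in {1, 7, 9, 13} must be used), so s = 7.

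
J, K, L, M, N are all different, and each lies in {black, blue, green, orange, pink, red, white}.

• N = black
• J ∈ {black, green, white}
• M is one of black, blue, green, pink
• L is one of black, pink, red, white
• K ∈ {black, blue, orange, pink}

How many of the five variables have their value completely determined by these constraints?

N must be black (only option left). Eliminate black elsewhere: J, K, L, M.
Determined: N=black. The other variables each still have more than one consistent value. That makes 1.

1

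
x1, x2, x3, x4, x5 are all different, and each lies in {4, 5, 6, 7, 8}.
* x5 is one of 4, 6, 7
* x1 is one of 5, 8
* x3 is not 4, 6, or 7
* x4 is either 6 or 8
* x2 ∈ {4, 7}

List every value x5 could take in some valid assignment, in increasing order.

4, 7

The 2 variables x1 and x3 are confined to {5, 8}, which locks those values in; drop them from x4.
x4 must be 6 (only option left). So x5 can't be 6.
No further eliminations apply; x5 can still be any of 4, 7.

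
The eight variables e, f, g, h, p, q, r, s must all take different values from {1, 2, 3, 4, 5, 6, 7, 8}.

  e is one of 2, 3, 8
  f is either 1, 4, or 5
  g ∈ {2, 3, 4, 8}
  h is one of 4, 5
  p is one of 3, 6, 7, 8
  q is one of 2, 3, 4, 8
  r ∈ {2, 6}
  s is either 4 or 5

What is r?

The 8 variables together cover exactly {1, 2, 3, 4, 5, 6, 7, 8} — 8 values for 8 variables — and 1 appears only in f's list, so f = 1.
The 7 still-open variables draw from only 7 values {2, 3, 4, 5, 6, 7, 8}, so each is used; only p can be 7, hence p = 7.
Among the 6 still-open variables, 6 fits only r (and all 6 values in {2, 3, 4, 5, 6, 8} must be used), so r = 6.

6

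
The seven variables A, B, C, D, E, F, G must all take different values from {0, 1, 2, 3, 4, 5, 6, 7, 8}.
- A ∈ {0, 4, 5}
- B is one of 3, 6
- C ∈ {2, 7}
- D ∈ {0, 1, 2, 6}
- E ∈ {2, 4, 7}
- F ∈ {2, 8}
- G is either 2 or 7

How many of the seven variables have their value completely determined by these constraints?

2

C and G between them cover only {2, 7} — a naked pair. Remove those values from D, E, F.
E's domain is down to {4}, so E = 4. So A can't be 4.
That leaves F = 8.
Determined: E=4, F=8. The other variables each still have more than one consistent value. That makes 2.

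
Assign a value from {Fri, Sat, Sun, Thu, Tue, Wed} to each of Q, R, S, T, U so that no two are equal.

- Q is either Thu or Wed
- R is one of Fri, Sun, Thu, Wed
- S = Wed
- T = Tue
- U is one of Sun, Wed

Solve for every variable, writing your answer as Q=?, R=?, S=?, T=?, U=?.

S has just one choice, so S = Wed. Remove Wed from Q, R, U.
That leaves T = Tue.
That leaves U = Sun. Eliminate Sun elsewhere: R.
That leaves Q = Thu. Eliminate Thu elsewhere: R.
R must be Fri (only option left).

Q=Thu, R=Fri, S=Wed, T=Tue, U=Sun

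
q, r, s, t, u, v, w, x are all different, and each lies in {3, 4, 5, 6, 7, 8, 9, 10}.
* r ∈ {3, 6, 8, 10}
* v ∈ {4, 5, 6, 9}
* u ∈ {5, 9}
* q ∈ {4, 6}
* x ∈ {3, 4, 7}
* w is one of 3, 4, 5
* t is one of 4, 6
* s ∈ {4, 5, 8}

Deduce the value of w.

The 8 variables draw from only 8 values {3, 4, 5, 6, 7, 8, 9, 10}, so each is used; only x can be 7, hence x = 7.
Among the 7 still-open variables, 10 fits only r (and all 7 values in {3, 4, 5, 6, 8, 9, 10} must be used), so r = 10.
The 6 still-open variables together cover exactly {3, 4, 5, 6, 8, 9} — 6 values for 6 variables — and 3 appears only in w's list, so w = 3.

3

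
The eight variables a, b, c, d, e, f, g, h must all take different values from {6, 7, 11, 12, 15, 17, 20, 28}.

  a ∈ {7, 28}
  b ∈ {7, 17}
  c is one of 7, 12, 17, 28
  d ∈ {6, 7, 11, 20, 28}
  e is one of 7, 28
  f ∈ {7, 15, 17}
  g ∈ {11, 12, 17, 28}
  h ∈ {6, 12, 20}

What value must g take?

Among the 8 variables, 15 fits only f (and all 8 values in {6, 7, 11, 12, 15, 17, 20, 28} must be used), so f = 15.
The 2 variables a and e are confined to {7, 28}, which locks those values in; drop them from b, c, d, g.
b must be 17 (only option left). Strike 17 from c, g.
c must be 12 (only option left). So g, h can't be 12.
So g = 11.

11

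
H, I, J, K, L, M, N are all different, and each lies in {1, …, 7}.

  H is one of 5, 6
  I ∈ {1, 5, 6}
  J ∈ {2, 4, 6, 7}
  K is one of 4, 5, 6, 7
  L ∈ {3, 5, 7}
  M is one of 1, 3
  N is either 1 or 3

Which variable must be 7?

L

Among the 7 variables, 2 fits only J (and all 7 values in {1, 2, 3, 4, 5, 6, 7} must be used), so J = 2.
The 6 still-open variables together cover exactly {1, 3, 4, 5, 6, 7} — 6 values for 6 variables — and 4 appears only in K's list, so K = 4.
The 5 still-open variables together cover exactly {1, 3, 5, 6, 7} — 5 values for 5 variables — and 7 appears only in L's list, so L = 7.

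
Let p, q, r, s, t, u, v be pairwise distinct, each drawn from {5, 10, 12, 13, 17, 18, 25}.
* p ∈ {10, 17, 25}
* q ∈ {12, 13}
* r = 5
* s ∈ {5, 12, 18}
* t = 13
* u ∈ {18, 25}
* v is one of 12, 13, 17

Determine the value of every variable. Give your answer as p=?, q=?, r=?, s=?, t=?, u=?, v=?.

p=10, q=12, r=5, s=18, t=13, u=25, v=17

r's domain is down to {5}, so r = 5. Strike 5 from s.
That leaves t = 13. Strike 13 from q, v.
That leaves q = 12. Strike 12 from s, v.
s must be 18 (only option left). Eliminate 18 elsewhere: u.
That leaves u = 25. Strike 25 from p.
That leaves v = 17. Eliminate 17 elsewhere: p.
p's domain is down to {10}, so p = 10.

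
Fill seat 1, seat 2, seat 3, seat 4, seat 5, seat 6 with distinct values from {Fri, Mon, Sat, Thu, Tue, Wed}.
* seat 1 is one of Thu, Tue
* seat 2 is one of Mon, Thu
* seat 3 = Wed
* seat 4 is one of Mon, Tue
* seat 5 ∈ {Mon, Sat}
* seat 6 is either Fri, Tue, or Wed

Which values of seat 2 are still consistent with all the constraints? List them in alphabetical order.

Mon, Thu

seat 3's domain is down to {Wed}, so seat 3 = Wed. So seat 6 can't be Wed.
The 5 still-open variables draw from only 5 values {Fri, Mon, Sat, Thu, Tue}, so each is used; only seat 6 can be Fri, hence seat 6 = Fri.
Among the 4 still-open variables, Sat fits only seat 5 (and all 4 values in {Mon, Sat, Thu, Tue} must be used), so seat 5 = Sat.
No further eliminations apply; seat 2 can still be any of Mon, Thu.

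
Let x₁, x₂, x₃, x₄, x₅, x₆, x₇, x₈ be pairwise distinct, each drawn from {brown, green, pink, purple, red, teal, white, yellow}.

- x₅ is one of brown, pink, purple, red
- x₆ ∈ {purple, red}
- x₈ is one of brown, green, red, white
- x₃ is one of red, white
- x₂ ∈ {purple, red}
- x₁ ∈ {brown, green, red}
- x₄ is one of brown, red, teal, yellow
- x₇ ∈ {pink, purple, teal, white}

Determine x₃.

white

The 8 variables draw from only 8 values {brown, green, pink, purple, red, teal, white, yellow}, so each is used; only x₄ can be yellow, hence x₄ = yellow.
The 7 still-open variables draw from only 7 values {brown, green, pink, purple, red, teal, white}, so each is used; only x₇ can be teal, hence x₇ = teal.
The 6 still-open variables together cover exactly {brown, green, pink, purple, red, white} — 6 values for 6 variables — and pink appears only in x₅'s list, so x₅ = pink.
x₂ and x₆ between them cover only {purple, red} — a naked pair. Remove those values from x₁, x₃, x₈.
So x₃ = white.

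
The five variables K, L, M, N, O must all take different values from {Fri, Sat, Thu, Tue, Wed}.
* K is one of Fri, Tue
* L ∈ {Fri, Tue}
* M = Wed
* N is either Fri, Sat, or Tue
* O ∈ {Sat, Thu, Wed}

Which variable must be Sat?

N

M must be Wed (only option left). Eliminate Wed elsewhere: O.
The 4 still-open variables together cover exactly {Fri, Sat, Thu, Tue} — 4 values for 4 variables — and Thu appears only in O's list, so O = Thu.
Among the 3 still-open variables, Sat fits only N (and all 3 values in {Fri, Sat, Tue} must be used), so N = Sat.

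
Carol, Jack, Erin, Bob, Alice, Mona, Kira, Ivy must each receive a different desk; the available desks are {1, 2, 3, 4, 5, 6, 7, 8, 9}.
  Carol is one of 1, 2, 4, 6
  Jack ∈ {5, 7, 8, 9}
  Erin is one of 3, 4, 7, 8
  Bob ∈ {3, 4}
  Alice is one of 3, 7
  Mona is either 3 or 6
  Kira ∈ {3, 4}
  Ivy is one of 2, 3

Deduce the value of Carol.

Bob and Kira share exactly the 2 values {3, 4}; by pigeonhole those values go to them, so strike 3, 4 from Carol, Erin, Alice, Mona, Ivy.
Alice's domain is down to {7}, so Alice = 7. Remove 7 from Jack, Erin.
Mona's domain is down to {6}, so Mona = 6. Strike 6 from Carol.
That leaves Ivy = 2. Eliminate 2 elsewhere: Carol.
So Carol = 1.

1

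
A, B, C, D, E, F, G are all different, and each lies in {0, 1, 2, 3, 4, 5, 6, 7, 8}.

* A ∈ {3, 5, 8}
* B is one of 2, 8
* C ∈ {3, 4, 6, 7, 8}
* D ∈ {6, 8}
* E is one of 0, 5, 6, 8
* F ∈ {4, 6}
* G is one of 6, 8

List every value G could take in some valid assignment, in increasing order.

D and G share exactly the 2 values {6, 8}; by pigeonhole those values go to them, so strike 6, 8 from A, B, C, E, F.
That leaves B = 2.
F has just one choice, so F = 4. Remove 4 from C.
No further eliminations apply; G can still be any of 6, 8.

6, 8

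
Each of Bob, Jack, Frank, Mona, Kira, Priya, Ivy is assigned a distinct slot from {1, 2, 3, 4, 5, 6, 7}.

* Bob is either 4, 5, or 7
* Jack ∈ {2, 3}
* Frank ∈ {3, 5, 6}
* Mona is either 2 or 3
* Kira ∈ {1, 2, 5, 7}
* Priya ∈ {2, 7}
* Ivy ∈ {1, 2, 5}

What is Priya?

7

The 7 variables draw from only 7 values {1, 2, 3, 4, 5, 6, 7}, so each is used; only Bob can be 4, hence Bob = 4.
Among the 6 still-open variables, 6 fits only Frank (and all 6 values in {1, 2, 3, 5, 6, 7} must be used), so Frank = 6.
The 2 variables Jack and Mona are confined to {2, 3}, which locks those values in; drop them from Kira, Priya, Ivy.
So Priya = 7.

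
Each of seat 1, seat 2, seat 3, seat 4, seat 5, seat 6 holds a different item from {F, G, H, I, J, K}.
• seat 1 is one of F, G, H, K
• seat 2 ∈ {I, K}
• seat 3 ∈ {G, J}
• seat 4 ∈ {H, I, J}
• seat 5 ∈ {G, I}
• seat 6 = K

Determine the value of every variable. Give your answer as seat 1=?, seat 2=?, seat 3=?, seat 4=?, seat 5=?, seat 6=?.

seat 6 must be K (only option left). Eliminate K elsewhere: seat 1, seat 2.
seat 2's domain is down to {I}, so seat 2 = I. Eliminate I elsewhere: seat 4, seat 5.
seat 5 must be G (only option left). Eliminate G elsewhere: seat 1, seat 3.
seat 3's domain is down to {J}, so seat 3 = J. Eliminate J elsewhere: seat 4.
seat 4's domain is down to {H}, so seat 4 = H. Remove H from seat 1.
seat 1's domain is down to {F}, so seat 1 = F.

seat 1=F, seat 2=I, seat 3=J, seat 4=H, seat 5=G, seat 6=K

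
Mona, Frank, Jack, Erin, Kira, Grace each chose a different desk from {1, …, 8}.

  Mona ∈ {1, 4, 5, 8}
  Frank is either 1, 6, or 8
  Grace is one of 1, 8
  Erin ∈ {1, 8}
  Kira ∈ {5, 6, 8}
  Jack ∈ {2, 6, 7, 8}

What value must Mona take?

Erin and Grace between them cover only {1, 8} — a naked pair. Remove those values from Mona, Frank, Jack, Kira.
Frank must be 6 (only option left). Eliminate 6 elsewhere: Jack, Kira.
Kira's domain is down to {5}, so Kira = 5. So Mona can't be 5.
So Mona = 4.

4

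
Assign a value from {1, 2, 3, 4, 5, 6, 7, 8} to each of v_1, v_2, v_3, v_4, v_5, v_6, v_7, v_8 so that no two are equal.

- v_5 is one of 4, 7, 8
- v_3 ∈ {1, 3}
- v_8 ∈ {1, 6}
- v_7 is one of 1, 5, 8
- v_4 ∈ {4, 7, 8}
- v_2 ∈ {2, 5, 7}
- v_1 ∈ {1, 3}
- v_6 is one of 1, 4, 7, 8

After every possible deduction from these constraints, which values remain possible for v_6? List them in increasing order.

4, 7, 8

The 8 variables together cover exactly {1, 2, 3, 4, 5, 6, 7, 8} — 8 values for 8 variables — and 2 appears only in v_2's list, so v_2 = 2.
The 7 still-open variables draw from only 7 values {1, 3, 4, 5, 6, 7, 8}, so each is used; only v_7 can be 5, hence v_7 = 5.
The 6 still-open variables together cover exactly {1, 3, 4, 6, 7, 8} — 6 values for 6 variables — and 6 appears only in v_8's list, so v_8 = 6.
v_1 and v_3 between them cover only {1, 3} — a naked pair. Remove those values from v_6.
No further eliminations apply; v_6 can still be any of 4, 7, 8.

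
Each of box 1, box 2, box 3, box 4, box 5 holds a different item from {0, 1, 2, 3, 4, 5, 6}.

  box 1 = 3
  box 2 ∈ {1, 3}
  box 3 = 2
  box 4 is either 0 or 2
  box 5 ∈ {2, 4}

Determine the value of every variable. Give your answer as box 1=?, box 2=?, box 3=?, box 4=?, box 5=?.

box 1=3, box 2=1, box 3=2, box 4=0, box 5=4

box 1 must be 3 (only option left). Eliminate 3 elsewhere: box 2.
box 2 has just one choice, so box 2 = 1.
box 3's domain is down to {2}, so box 3 = 2. Remove 2 from box 4, box 5.
That leaves box 4 = 0.
box 5 must be 4 (only option left).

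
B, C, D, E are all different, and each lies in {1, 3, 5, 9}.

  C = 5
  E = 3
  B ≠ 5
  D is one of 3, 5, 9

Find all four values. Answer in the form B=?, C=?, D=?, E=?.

B=1, C=5, D=9, E=3

C has just one choice, so C = 5. So D can't be 5.
E's domain is down to {3}, so E = 3. So B, D can't be 3.
That leaves D = 9. Strike 9 from B.
B has just one choice, so B = 1.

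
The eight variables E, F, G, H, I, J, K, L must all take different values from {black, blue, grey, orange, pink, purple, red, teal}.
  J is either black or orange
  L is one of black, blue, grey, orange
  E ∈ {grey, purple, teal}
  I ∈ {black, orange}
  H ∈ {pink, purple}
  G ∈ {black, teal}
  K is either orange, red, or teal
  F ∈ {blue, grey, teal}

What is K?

red

The 8 variables together cover exactly {black, blue, grey, orange, pink, purple, red, teal} — 8 values for 8 variables — and pink appears only in H's list, so H = pink.
Among the 7 still-open variables, purple fits only E (and all 7 values in {black, blue, grey, orange, purple, red, teal} must be used), so E = purple.
The 6 still-open variables draw from only 6 values {black, blue, grey, orange, red, teal}, so each is used; only K can be red, hence K = red.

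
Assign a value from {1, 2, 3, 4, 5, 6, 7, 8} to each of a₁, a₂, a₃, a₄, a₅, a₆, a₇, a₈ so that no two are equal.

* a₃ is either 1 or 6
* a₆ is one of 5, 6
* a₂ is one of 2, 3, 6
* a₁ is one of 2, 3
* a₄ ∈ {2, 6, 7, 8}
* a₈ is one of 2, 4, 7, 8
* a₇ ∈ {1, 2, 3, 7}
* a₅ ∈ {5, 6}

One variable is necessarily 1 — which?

a₃

The 8 variables together cover exactly {1, 2, 3, 4, 5, 6, 7, 8} — 8 values for 8 variables — and 4 appears only in a₈'s list, so a₈ = 4.
The 7 still-open variables draw from only 7 values {1, 2, 3, 5, 6, 7, 8}, so each is used; only a₄ can be 8, hence a₄ = 8.
The 6 still-open variables draw from only 6 values {1, 2, 3, 5, 6, 7}, so each is used; only a₇ can be 7, hence a₇ = 7.
The 5 still-open variables draw from only 5 values {1, 2, 3, 5, 6}, so each is used; only a₃ can be 1, hence a₃ = 1.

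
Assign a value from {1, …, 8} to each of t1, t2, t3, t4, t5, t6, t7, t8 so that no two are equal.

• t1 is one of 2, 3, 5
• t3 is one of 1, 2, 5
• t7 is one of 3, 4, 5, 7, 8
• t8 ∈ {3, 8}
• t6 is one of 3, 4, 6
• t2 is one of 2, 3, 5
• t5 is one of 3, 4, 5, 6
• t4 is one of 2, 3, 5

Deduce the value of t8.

8

Among the 8 variables, 1 fits only t3 (and all 8 values in {1, 2, 3, 4, 5, 6, 7, 8} must be used), so t3 = 1.
Among the 7 still-open variables, 7 fits only t7 (and all 7 values in {2, 3, 4, 5, 6, 7, 8} must be used), so t7 = 7.
Among the 6 still-open variables, 8 fits only t8 (and all 6 values in {2, 3, 4, 5, 6, 8} must be used), so t8 = 8.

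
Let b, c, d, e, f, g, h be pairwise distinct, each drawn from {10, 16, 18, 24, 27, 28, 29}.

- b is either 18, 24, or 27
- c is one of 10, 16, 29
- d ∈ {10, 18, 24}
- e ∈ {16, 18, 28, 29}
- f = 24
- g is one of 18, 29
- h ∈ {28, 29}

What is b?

f's domain is down to {24}, so f = 24. Strike 24 from b, d.
Among the 6 still-open variables, 27 fits only b (and all 6 values in {10, 16, 18, 27, 28, 29} must be used), so b = 27.

27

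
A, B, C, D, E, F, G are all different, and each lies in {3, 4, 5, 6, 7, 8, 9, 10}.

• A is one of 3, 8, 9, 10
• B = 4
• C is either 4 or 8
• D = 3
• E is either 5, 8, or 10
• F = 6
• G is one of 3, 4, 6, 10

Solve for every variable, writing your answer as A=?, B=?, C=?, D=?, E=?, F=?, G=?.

B's domain is down to {4}, so B = 4. Eliminate 4 elsewhere: C, G.
C's domain is down to {8}, so C = 8. So A, E can't be 8.
D must be 3 (only option left). Remove 3 from A, G.
F must be 6 (only option left). So G can't be 6.
G's domain is down to {10}, so G = 10. Remove 10 from A, E.
A's domain is down to {9}, so A = 9.
E's domain is down to {5}, so E = 5.

A=9, B=4, C=8, D=3, E=5, F=6, G=10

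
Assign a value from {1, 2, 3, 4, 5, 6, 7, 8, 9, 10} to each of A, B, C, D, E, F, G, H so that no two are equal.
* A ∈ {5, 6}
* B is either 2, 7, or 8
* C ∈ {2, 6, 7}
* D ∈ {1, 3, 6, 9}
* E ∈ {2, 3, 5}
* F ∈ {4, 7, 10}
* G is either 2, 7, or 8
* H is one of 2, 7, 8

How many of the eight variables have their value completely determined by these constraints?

3

The 3 variables B, G, H are confined to {2, 7, 8}, which locks those values in; drop them from C, E, F.
C must be 6 (only option left). So A, D can't be 6.
A has just one choice, so A = 5. Eliminate 5 elsewhere: E.
E's domain is down to {3}, so E = 3. Strike 3 from D.
Determined: A=5, C=6, E=3. The other variables each still have more than one consistent value. That makes 3.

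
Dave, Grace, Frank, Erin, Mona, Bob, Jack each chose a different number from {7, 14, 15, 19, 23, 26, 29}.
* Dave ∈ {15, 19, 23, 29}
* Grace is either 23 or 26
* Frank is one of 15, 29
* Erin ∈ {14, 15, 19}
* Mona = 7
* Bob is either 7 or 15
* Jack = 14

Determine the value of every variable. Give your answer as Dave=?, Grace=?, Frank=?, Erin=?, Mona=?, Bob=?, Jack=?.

Dave=23, Grace=26, Frank=29, Erin=19, Mona=7, Bob=15, Jack=14

Mona must be 7 (only option left). Eliminate 7 elsewhere: Bob.
Bob's domain is down to {15}, so Bob = 15. So Dave, Frank, Erin can't be 15.
That leaves Jack = 14. Eliminate 14 elsewhere: Erin.
Frank's domain is down to {29}, so Frank = 29. Strike 29 from Dave.
That leaves Erin = 19. So Dave can't be 19.
That leaves Dave = 23. Eliminate 23 elsewhere: Grace.
Grace must be 26 (only option left).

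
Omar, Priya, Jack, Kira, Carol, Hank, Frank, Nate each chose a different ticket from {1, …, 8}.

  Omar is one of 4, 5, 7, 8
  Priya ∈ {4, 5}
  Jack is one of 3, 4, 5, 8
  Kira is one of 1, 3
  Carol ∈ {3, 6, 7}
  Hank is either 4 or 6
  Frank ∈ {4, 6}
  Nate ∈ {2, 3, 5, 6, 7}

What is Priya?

The 8 variables draw from only 8 values {1, 2, 3, 4, 5, 6, 7, 8}, so each is used; only Kira can be 1, hence Kira = 1.
The 7 still-open variables draw from only 7 values {2, 3, 4, 5, 6, 7, 8}, so each is used; only Nate can be 2, hence Nate = 2.
Hank and Frank between them cover only {4, 6} — a naked pair. Remove those values from Omar, Priya, Jack, Carol.
So Priya = 5.

5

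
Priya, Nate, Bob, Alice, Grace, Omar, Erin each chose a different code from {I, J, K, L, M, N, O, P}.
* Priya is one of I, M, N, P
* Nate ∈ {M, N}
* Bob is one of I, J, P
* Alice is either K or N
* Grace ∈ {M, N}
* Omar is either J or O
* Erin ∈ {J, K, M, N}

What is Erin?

J

The 7 variables together cover exactly {I, J, K, M, N, O, P} — 7 values for 7 variables — and O appears only in Omar's list, so Omar = O.
Nate and Grace share exactly the 2 values {M, N}; by pigeonhole those values go to them, so strike M, N from Priya, Alice, Erin.
Alice must be K (only option left). Strike K from Erin.
So Erin = J.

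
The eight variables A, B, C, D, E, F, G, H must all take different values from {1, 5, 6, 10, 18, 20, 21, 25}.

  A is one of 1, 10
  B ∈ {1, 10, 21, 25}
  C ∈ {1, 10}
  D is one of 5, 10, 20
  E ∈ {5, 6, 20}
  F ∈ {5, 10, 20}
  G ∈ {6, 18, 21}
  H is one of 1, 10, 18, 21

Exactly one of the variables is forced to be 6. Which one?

E

The 8 variables together cover exactly {1, 5, 6, 10, 18, 20, 21, 25} — 8 values for 8 variables — and 25 appears only in B's list, so B = 25.
A and C share exactly the 2 values {1, 10}; by pigeonhole those values go to them, so strike 1, 10 from D, F, H.
D and F between them cover only {5, 20} — a naked pair. Remove those values from E.
So 6 goes to E.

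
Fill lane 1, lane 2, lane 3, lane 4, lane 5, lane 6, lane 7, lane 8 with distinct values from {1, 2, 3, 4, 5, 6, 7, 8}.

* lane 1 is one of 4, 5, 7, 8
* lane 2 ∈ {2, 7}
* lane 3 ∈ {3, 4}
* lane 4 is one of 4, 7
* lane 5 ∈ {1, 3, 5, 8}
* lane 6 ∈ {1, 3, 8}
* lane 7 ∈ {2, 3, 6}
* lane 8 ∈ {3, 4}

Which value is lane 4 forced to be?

7

Among the 8 variables, 6 fits only lane 7 (and all 8 values in {1, 2, 3, 4, 5, 6, 7, 8} must be used), so lane 7 = 6.
The 7 still-open variables together cover exactly {1, 2, 3, 4, 5, 7, 8} — 7 values for 7 variables — and 2 appears only in lane 2's list, so lane 2 = 2.
The 2 variables lane 3 and lane 8 are confined to {3, 4}, which locks those values in; drop them from lane 1, lane 4, lane 5, lane 6.
So lane 4 = 7.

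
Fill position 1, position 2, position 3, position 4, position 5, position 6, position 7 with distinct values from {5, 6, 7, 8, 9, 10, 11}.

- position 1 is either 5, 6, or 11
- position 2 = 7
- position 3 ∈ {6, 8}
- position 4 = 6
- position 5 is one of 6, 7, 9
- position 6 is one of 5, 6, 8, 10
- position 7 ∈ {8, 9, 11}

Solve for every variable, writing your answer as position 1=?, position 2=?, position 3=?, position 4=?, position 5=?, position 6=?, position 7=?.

position 2's domain is down to {7}, so position 2 = 7. Eliminate 7 elsewhere: position 5.
position 4 must be 6 (only option left). So position 1, position 3, position 5, position 6 can't be 6.
That leaves position 5 = 9. Eliminate 9 elsewhere: position 7.
That leaves position 3 = 8. Eliminate 8 elsewhere: position 6, position 7.
position 7 has just one choice, so position 7 = 11. So position 1 can't be 11.
position 1 has just one choice, so position 1 = 5. Eliminate 5 elsewhere: position 6.
position 6 must be 10 (only option left).

position 1=5, position 2=7, position 3=8, position 4=6, position 5=9, position 6=10, position 7=11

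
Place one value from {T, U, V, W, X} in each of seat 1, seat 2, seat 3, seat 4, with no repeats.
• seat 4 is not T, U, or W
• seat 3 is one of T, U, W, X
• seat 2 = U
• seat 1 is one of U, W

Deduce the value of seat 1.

W

seat 2's domain is down to {U}, so seat 2 = U. Eliminate U elsewhere: seat 1, seat 3.
So seat 1 = W.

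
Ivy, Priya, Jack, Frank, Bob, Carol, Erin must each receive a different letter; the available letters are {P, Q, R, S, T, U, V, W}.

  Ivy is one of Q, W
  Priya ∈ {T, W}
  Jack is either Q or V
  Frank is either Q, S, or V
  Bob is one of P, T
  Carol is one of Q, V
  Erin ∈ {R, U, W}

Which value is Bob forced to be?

P

The 2 variables Jack and Carol are confined to {Q, V}, which locks those values in; drop them from Ivy, Frank.
Ivy must be W (only option left). Eliminate W elsewhere: Priya, Erin.
Priya's domain is down to {T}, so Priya = T. Eliminate T elsewhere: Bob.
So Bob = P.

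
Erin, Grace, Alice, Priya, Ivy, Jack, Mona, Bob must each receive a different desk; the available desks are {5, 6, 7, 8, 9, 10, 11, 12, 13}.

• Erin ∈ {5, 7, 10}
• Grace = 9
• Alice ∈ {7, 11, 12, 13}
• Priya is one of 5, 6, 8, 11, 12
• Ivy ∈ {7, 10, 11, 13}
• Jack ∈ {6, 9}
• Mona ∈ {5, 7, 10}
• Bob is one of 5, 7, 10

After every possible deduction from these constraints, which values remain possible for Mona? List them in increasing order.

Grace must be 9 (only option left). Remove 9 from Jack.
Jack must be 6 (only option left). Eliminate 6 elsewhere: Priya.
Erin, Mona, Bob between them cover only {5, 7, 10} — a naked triple. Remove those values from Alice, Priya, Ivy.
No further eliminations apply; Mona can still be any of 5, 7, 10.

5, 7, 10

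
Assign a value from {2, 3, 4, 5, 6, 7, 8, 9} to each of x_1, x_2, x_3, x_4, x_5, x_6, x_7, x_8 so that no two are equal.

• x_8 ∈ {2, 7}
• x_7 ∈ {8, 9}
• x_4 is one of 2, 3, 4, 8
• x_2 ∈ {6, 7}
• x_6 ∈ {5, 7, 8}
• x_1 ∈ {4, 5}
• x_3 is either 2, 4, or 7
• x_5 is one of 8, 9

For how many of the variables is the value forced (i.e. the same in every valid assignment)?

Among the 8 variables, 3 fits only x_4 (and all 8 values in {2, 3, 4, 5, 6, 7, 8, 9} must be used), so x_4 = 3.
The 7 still-open variables draw from only 7 values {2, 4, 5, 6, 7, 8, 9}, so each is used; only x_2 can be 6, hence x_2 = 6.
The 2 variables x_5 and x_7 are confined to {8, 9}, which locks those values in; drop them from x_6.
Determined: x_2=6, x_4=3. The other variables each still have more than one consistent value. That makes 2.

2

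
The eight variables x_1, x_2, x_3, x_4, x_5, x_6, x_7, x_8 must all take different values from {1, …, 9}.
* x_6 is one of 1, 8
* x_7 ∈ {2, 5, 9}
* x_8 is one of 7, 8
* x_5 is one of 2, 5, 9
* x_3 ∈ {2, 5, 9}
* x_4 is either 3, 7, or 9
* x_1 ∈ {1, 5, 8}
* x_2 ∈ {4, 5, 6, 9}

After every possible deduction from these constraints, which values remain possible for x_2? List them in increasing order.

x_3, x_5, x_7 between them cover only {2, 5, 9} — a naked triple. Remove those values from x_1, x_2, x_4.
The 2 variables x_1 and x_6 are confined to {1, 8}, which locks those values in; drop them from x_8.
x_8 has just one choice, so x_8 = 7. Eliminate 7 elsewhere: x_4.
x_4 has just one choice, so x_4 = 3.
No further eliminations apply; x_2 can still be any of 4, 6.

4, 6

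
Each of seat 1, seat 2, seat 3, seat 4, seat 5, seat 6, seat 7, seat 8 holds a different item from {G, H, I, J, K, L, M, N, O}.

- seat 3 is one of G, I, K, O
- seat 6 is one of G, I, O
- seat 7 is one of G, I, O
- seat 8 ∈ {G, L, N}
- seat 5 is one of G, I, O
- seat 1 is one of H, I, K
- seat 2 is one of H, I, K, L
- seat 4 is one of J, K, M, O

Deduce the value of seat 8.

N

seat 5, seat 6, seat 7 between them cover only {G, I, O} — a naked triple. Remove those values from seat 1, seat 2, seat 3, seat 4, seat 8.
seat 3's domain is down to {K}, so seat 3 = K. Remove K from seat 1, seat 2, seat 4.
seat 1's domain is down to {H}, so seat 1 = H. So seat 2 can't be H.
seat 2's domain is down to {L}, so seat 2 = L. So seat 8 can't be L.
So seat 8 = N.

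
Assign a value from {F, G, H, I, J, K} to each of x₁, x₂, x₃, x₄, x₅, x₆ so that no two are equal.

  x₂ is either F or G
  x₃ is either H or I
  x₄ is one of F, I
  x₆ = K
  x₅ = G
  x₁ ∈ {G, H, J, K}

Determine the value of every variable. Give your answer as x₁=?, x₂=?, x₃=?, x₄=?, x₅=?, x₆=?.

x₁=J, x₂=F, x₃=H, x₄=I, x₅=G, x₆=K

x₅'s domain is down to {G}, so x₅ = G. So x₁, x₂ can't be G.
x₆'s domain is down to {K}, so x₆ = K. So x₁ can't be K.
x₂ must be F (only option left). Eliminate F elsewhere: x₄.
x₄ must be I (only option left). Remove I from x₃.
x₃ has just one choice, so x₃ = H. Remove H from x₁.
That leaves x₁ = J.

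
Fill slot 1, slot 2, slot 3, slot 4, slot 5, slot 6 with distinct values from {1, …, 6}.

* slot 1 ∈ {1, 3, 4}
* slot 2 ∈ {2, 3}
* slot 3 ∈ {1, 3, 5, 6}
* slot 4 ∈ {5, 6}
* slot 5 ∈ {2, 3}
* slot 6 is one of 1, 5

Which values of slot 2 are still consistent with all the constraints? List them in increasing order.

2, 3

The 6 variables draw from only 6 values {1, 2, 3, 4, 5, 6}, so each is used; only slot 1 can be 4, hence slot 1 = 4.
slot 2 and slot 5 between them cover only {2, 3} — a naked pair. Remove those values from slot 3.
No further eliminations apply; slot 2 can still be any of 2, 3.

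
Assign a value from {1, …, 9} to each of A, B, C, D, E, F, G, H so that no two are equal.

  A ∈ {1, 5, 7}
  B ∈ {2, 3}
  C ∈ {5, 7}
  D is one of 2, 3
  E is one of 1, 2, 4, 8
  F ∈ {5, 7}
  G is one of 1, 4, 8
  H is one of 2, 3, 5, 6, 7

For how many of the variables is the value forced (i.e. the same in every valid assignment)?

2

The 8 variables draw from only 8 values {1, 2, 3, 4, 5, 6, 7, 8}, so each is used; only H can be 6, hence H = 6.
B and D between them cover only {2, 3} — a naked pair. Remove those values from E.
The 2 variables C and F are confined to {5, 7}, which locks those values in; drop them from A.
That leaves A = 1. Remove 1 from E, G.
Determined: A=1, H=6. The other variables each still have more than one consistent value. That makes 2.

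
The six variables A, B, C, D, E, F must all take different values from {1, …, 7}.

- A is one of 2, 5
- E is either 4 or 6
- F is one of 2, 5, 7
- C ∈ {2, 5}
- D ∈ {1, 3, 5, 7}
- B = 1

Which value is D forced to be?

B has just one choice, so B = 1. Eliminate 1 elsewhere: D.
A and C share exactly the 2 values {2, 5}; by pigeonhole those values go to them, so strike 2, 5 from D, F.
F must be 7 (only option left). Eliminate 7 elsewhere: D.
So D = 3.

3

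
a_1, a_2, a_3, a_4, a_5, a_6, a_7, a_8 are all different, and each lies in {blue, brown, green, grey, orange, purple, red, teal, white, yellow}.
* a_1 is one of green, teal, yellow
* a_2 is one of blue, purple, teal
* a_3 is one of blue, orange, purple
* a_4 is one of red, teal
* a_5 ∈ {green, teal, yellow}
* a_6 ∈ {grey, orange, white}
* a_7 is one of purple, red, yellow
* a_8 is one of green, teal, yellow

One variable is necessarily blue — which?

a_2

a_1, a_5, a_8 between them cover only {green, teal, yellow} — a naked triple. Remove those values from a_2, a_4, a_7.
That leaves a_4 = red. Strike red from a_7.
a_7 has just one choice, so a_7 = purple. Remove purple from a_2, a_3.
So blue goes to a_2.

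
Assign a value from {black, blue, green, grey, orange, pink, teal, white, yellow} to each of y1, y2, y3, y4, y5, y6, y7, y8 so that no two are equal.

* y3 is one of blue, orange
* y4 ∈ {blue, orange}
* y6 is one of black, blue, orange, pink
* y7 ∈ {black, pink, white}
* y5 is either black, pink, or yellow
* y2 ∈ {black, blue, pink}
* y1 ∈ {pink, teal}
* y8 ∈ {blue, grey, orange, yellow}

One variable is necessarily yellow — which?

The 8 variables draw from only 8 values {black, blue, grey, orange, pink, teal, white, yellow}, so each is used; only y8 can be grey, hence y8 = grey.
The 7 still-open variables together cover exactly {black, blue, orange, pink, teal, white, yellow} — 7 values for 7 variables — and teal appears only in y1's list, so y1 = teal.
The 6 still-open variables together cover exactly {black, blue, orange, pink, white, yellow} — 6 values for 6 variables — and white appears only in y7's list, so y7 = white.
The 5 still-open variables together cover exactly {black, blue, orange, pink, yellow} — 5 values for 5 variables — and yellow appears only in y5's list, so y5 = yellow.

y5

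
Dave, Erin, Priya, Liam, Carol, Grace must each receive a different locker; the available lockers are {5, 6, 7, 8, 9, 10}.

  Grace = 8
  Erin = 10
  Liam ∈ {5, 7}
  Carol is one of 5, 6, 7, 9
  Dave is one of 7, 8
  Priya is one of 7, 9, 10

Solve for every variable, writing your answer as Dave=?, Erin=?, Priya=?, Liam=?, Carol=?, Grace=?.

Erin has just one choice, so Erin = 10. Strike 10 from Priya.
Grace has just one choice, so Grace = 8. Remove 8 from Dave.
Dave's domain is down to {7}, so Dave = 7. Strike 7 from Priya, Liam, Carol.
Priya has just one choice, so Priya = 9. Strike 9 from Carol.
Liam's domain is down to {5}, so Liam = 5. Remove 5 from Carol.
Carol must be 6 (only option left).

Dave=7, Erin=10, Priya=9, Liam=5, Carol=6, Grace=8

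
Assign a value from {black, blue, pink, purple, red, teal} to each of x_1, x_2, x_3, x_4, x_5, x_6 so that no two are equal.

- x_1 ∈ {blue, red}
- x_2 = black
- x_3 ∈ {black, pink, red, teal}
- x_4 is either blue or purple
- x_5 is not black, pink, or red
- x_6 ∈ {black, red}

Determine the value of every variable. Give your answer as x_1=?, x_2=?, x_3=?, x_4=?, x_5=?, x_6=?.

x_2 has just one choice, so x_2 = black. Eliminate black elsewhere: x_3, x_6.
That leaves x_6 = red. Remove red from x_1, x_3.
x_1's domain is down to {blue}, so x_1 = blue. Remove blue from x_4, x_5.
That leaves x_4 = purple. Eliminate purple elsewhere: x_5.
x_5 must be teal (only option left). Eliminate teal elsewhere: x_3.
x_3 must be pink (only option left).

x_1=blue, x_2=black, x_3=pink, x_4=purple, x_5=teal, x_6=red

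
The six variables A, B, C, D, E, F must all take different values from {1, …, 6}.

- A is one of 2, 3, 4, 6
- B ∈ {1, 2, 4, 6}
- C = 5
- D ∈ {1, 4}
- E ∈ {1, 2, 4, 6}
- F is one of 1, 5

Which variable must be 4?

D

C has just one choice, so C = 5. So F can't be 5.
F has just one choice, so F = 1. Remove 1 from B, D, E.
So 4 goes to D.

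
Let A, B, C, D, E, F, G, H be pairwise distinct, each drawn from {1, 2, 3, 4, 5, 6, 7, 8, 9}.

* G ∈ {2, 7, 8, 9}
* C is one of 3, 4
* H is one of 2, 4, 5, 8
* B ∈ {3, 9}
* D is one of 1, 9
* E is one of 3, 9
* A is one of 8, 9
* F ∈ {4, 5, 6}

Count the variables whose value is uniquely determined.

3

The 2 variables B and E are confined to {3, 9}, which locks those values in; drop them from A, C, D, G.
That leaves A = 8. Strike 8 from G, H.
That leaves C = 4. Remove 4 from F, H.
D's domain is down to {1}, so D = 1.
Determined: A=8, C=4, D=1. The other variables each still have more than one consistent value. That makes 3.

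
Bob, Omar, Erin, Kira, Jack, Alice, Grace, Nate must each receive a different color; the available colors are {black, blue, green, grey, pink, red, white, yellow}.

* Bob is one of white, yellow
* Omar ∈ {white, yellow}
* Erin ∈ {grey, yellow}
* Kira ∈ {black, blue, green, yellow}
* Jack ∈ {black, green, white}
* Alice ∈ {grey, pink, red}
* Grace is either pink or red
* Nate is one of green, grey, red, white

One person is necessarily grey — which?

Erin

The 8 variables together cover exactly {black, blue, green, grey, pink, red, white, yellow} — 8 values for 8 variables — and blue appears only in Kira's list, so Kira = blue.
The 7 still-open variables draw from only 7 values {black, green, grey, pink, red, white, yellow}, so each is used; only Jack can be black, hence Jack = black.
Among the 6 still-open variables, green fits only Nate (and all 6 values in {green, grey, pink, red, white, yellow} must be used), so Nate = green.
Bob and Omar share exactly the 2 values {white, yellow}; by pigeonhole those values go to them, so strike white, yellow from Erin.
So grey goes to Erin.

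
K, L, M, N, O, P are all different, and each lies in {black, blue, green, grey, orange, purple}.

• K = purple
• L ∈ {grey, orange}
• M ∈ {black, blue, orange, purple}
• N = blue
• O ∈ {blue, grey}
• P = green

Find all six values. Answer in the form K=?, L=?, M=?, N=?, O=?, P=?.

K=purple, L=orange, M=black, N=blue, O=grey, P=green

K's domain is down to {purple}, so K = purple. Strike purple from M.
N must be blue (only option left). Remove blue from M, O.
O's domain is down to {grey}, so O = grey. Strike grey from L.
That leaves P = green.
That leaves L = orange. Remove orange from M.
M must be black (only option left).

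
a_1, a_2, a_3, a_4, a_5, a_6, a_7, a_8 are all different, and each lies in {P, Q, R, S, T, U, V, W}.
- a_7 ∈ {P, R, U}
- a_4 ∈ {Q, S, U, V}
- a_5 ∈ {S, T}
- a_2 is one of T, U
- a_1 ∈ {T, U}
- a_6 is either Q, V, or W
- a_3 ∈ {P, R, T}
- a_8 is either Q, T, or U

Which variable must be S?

a_5

The 8 variables draw from only 8 values {P, Q, R, S, T, U, V, W}, so each is used; only a_6 can be W, hence a_6 = W.
The 7 still-open variables draw from only 7 values {P, Q, R, S, T, U, V}, so each is used; only a_4 can be V, hence a_4 = V.
Among the 6 still-open variables, Q fits only a_8 (and all 6 values in {P, Q, R, S, T, U} must be used), so a_8 = Q.
The 5 still-open variables draw from only 5 values {P, R, S, T, U}, so each is used; only a_5 can be S, hence a_5 = S.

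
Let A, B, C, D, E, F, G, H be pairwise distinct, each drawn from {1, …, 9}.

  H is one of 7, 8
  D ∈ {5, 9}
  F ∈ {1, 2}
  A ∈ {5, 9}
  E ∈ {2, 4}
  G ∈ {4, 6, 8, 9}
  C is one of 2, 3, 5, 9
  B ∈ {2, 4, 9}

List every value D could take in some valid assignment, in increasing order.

5, 9

The 2 variables A and D are confined to {5, 9}, which locks those values in; drop them from B, C, G.
B and E between them cover only {2, 4} — a naked pair. Remove those values from C, F, G.
C's domain is down to {3}, so C = 3.
F's domain is down to {1}, so F = 1.
No further eliminations apply; D can still be any of 5, 9.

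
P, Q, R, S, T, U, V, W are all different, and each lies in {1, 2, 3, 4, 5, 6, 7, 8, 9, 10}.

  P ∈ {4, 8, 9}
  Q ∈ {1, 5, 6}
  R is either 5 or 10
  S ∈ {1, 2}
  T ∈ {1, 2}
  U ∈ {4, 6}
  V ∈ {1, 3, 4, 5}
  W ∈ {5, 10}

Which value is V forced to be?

R and W share exactly the 2 values {5, 10}; by pigeonhole those values go to them, so strike 5, 10 from Q, V.
S and T share exactly the 2 values {1, 2}; by pigeonhole those values go to them, so strike 1, 2 from Q, V.
Q has just one choice, so Q = 6. So U can't be 6.
That leaves U = 4. Eliminate 4 elsewhere: P, V.
So V = 3.

3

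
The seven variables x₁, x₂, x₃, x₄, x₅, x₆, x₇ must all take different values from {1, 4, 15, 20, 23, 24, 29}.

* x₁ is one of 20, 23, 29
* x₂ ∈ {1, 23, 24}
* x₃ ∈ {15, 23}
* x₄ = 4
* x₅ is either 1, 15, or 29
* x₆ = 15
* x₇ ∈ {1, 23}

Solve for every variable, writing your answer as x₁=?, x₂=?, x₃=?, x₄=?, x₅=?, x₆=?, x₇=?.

x₄'s domain is down to {4}, so x₄ = 4.
That leaves x₆ = 15. Eliminate 15 elsewhere: x₃, x₅.
x₃ must be 23 (only option left). So x₁, x₂, x₇ can't be 23.
x₇ has just one choice, so x₇ = 1. Eliminate 1 elsewhere: x₂, x₅.
x₂ must be 24 (only option left).
x₅'s domain is down to {29}, so x₅ = 29. Remove 29 from x₁.
x₁'s domain is down to {20}, so x₁ = 20.

x₁=20, x₂=24, x₃=23, x₄=4, x₅=29, x₆=15, x₇=1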